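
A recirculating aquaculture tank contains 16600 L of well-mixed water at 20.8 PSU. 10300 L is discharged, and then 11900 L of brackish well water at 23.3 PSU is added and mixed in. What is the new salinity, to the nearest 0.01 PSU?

22.43 PSU

Remaining after removal: 6,300 L at 20.8 PSU (salt = 131,040)
After addition: salt = 131,040 + 11,900×23.3 = 408,310; volume = 18,200 L
S = 408,310 / 18,200 = 22.4346 PSU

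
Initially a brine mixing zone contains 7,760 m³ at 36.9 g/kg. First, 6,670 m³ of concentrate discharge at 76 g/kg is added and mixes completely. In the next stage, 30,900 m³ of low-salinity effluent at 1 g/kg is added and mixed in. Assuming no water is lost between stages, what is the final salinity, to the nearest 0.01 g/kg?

Total salt / total volume:
Initial salt = 7,760×36.9 = 286,344
After stage 1: salt = 286,344 + 6,670×76 = 793,264; volume = 14,430 m³; S = 54.973 g/kg
After stage 2: salt = 793,264 + 30,900×1 = 824,164; volume = 45,330 m³
S = 824,164 / 45,330 = 18.1814 g/kg

18.18 g/kg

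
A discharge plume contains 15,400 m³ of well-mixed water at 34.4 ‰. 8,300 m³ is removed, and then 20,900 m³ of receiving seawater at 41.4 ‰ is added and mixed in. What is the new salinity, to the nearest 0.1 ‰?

39.6 ‰

Remaining after removal: 7,100 m³ at 34.4 ‰ (salt = 244,240)
After addition: salt = 244,240 + 20,900×41.4 = 1,109,500; volume = 28,000 m³
S = 1,109,500 / 28,000 = 39.625 ‰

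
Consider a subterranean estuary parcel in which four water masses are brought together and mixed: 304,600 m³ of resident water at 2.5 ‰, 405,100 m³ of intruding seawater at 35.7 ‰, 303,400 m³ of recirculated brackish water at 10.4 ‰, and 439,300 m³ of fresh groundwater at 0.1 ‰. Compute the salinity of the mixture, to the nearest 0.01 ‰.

12.68 ‰

Total salt / total volume:
salt = 304,600×2.5 + 405,100×35.7 + 303,400×10.4 + 439,300×0.1 = 761,500 + 14,462,070 + 3,155,360 + 43,930 = 18,422,860
volume = 304,600 + 405,100 + 303,400 + 439,300 = 1,452,400 m³
S = 18,422,860 / 1,452,400 = 12.6844 ‰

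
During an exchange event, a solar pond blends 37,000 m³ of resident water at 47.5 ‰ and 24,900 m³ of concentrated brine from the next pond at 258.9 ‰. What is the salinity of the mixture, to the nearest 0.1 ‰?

Weighted by volume,
salt = 37,000×47.5 + 24,900×258.9 = 1,757,500 + 6,446,610 = 8,204,110
volume = 37,000 + 24,900 = 61,900 m³
S = 8,204,110 / 61,900 = 132.538 ‰

132.5 ‰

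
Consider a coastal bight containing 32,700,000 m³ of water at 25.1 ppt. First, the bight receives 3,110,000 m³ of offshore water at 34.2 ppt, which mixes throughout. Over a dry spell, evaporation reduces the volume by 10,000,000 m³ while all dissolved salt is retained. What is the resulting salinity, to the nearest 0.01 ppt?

After mixing: salt = 32,700,000×25.1 + 3,110,000×34.2 = 927,132,000; volume = 35,810,000 m³
After evaporation: salt unchanged = 927,132,000; volume = 35,810,000 − 10,000,000 = 25,810,000 m³
S = 927,132,000 / 25,810,000 = 35.9214 ppt

35.92 ppt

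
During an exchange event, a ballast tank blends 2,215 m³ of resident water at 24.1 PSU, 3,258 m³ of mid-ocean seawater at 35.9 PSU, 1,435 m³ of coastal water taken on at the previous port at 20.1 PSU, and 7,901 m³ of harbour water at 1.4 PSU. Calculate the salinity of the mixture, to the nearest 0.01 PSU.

Total salt / total volume:
salt = 2,215×24.1 + 3,258×35.9 + 1,435×20.1 + 7,901×1.4 = 53,381.5 + 116,962.2 + 28,843.5 + 11,061.4 = 210,248.6
volume = 2,215 + 3,258 + 1,435 + 7,901 = 14,809 m³
S = 210,248.6 / 14,809 = 14.1974 PSU

14.20 PSU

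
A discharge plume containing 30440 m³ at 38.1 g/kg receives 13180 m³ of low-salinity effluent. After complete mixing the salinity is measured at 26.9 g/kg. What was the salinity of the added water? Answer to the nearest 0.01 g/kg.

1.03 g/kg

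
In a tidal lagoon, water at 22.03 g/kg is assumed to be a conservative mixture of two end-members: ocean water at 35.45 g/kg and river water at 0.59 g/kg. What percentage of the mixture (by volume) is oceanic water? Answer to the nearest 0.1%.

61.5%

Let g be the oceanic fraction. Salt balance per unit volume:
g×35.45 + (1−g)×0.59 = 22.03
g = (22.03 − 0.59) / (35.45 − 0.59) = 21.44/34.86 = 0.615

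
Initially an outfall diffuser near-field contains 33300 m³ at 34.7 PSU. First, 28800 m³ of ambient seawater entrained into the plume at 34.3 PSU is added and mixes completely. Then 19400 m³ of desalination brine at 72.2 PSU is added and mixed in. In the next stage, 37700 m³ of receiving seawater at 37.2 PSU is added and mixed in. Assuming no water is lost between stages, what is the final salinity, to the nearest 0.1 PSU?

41.5 PSU

Conserving salt mass:
Initial salt = 33,300×34.7 = 1,155,510
After stage 1: salt = 1,155,510 + 28,800×34.3 = 2,143,350; volume = 62,100 m³; S = 34.514 PSU
After stage 2: salt = 2,143,350 + 19,400×72.2 = 3,544,030; volume = 81,500 m³; S = 43.485 PSU
After stage 3: salt = 3,544,030 + 37,700×37.2 = 4,946,470; volume = 119,200 m³
S = 4,946,470 / 119,200 = 41.4972 PSU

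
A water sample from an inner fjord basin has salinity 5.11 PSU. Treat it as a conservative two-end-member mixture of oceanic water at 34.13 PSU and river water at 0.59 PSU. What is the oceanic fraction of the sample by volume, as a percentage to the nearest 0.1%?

13.5%

Let g be the oceanic fraction. Salt balance per unit volume:
g×34.13 + (1−g)×0.59 = 5.11
g = (5.11 − 0.59) / (34.13 − 0.59) = 4.52/33.54 = 0.1348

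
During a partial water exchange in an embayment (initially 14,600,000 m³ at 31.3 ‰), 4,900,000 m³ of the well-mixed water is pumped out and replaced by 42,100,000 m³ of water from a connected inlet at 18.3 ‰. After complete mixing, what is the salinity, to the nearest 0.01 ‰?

Remaining after removal: 9,700,000 m³ at 31.3 ‰ (salt = 303,610,000)
After addition: salt = 303,610,000 + 42,100,000×18.3 = 1,074,040,000; volume = 51,800,000 m³
S = 1,074,040,000 / 51,800,000 = 20.7344 ‰

20.73 ‰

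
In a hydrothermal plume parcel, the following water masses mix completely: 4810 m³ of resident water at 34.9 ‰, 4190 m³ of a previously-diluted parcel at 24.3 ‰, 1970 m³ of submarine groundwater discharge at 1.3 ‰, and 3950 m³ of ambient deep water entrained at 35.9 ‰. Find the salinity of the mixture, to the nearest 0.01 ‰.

27.75 ‰

Mass of salt is conserved:
salt = 4,810×34.9 + 4,190×24.3 + 1,970×1.3 + 3,950×35.9 = 167,869 + 101,817 + 2,561 + 141,805 = 414,052
volume = 4,810 + 4,190 + 1,970 + 3,950 = 14,920 m³
S = 414,052 / 14,920 = 27.7515 ‰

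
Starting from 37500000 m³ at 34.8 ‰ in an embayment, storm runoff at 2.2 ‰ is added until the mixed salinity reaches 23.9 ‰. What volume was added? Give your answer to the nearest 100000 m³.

18800000 m³

Salt balance: 37,500,000×34.8 + V×2.2 = (37,500,000+V)×23.9
1,305,000,000 + 2.2V = 896,250,000 + 23.9V
408,750,000 = 21.7V
V = 18,836,405.53 m³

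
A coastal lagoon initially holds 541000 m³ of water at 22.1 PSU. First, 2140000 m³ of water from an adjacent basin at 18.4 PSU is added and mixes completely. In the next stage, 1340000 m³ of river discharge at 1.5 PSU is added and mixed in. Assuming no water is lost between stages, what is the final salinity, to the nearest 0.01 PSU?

Mass of salt is conserved:
Initial salt = 541,000×22.1 = 11,956,100
After stage 1: salt = 11,956,100 + 2,140,000×18.4 = 51,332,100; volume = 2,681,000 m³; S = 19.147 PSU
After stage 2: salt = 51,332,100 + 1,340,000×1.5 = 53,342,100; volume = 4,021,000 m³
S = 53,342,100 / 4,021,000 = 13.2659 PSU

13.27 PSU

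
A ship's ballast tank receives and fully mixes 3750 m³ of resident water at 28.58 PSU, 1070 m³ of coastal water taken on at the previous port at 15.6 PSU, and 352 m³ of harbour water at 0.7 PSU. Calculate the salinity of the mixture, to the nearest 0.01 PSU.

By conservation of dissolved salt,
salt = 3,750×28.58 + 1,070×15.6 + 352×0.7 = 107,175 + 16,692 + 246.4 = 124,113.4
volume = 3,750 + 1,070 + 352 = 5,172 m³
S = 124,113.4 / 5,172 = 23.9972 PSU

24.00 PSU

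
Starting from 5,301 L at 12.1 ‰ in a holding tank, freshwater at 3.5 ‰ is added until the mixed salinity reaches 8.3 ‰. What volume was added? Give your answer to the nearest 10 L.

Salt balance: 5,301×12.1 + V×3.5 = (5,301+V)×8.3
64,142.1 + 3.5V = 43,998.3 + 8.3V
20,143.8 = 4.8V
V = 4,196.63 L

4200 L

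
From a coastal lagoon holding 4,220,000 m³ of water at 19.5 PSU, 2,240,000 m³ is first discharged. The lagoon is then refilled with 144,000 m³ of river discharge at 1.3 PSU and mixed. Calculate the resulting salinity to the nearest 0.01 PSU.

18.27 PSU

Remaining after removal: 1,980,000 m³ at 19.5 PSU (salt = 38,610,000)
After addition: salt = 38,610,000 + 144,000×1.3 = 38,797,200; volume = 2,124,000 m³
S = 38,797,200 / 2,124,000 = 18.2661 PSU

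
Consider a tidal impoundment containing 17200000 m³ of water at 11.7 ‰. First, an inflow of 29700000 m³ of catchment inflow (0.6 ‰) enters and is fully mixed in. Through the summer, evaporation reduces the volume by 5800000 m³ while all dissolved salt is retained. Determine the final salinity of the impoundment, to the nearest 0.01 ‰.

After mixing: salt = 17,200,000×11.7 + 29,700,000×0.6 = 219,060,000; volume = 46,900,000 m³
After evaporation: salt unchanged = 219,060,000; volume = 46,900,000 − 5,800,000 = 41,100,000 m³
S = 219,060,000 / 41,100,000 = 5.3299 ‰

5.33 ‰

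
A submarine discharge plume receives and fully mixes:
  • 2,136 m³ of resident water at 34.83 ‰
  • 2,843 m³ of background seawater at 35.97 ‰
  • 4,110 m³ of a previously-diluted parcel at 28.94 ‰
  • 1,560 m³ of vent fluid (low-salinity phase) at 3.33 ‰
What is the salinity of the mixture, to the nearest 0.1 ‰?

28.2 ‰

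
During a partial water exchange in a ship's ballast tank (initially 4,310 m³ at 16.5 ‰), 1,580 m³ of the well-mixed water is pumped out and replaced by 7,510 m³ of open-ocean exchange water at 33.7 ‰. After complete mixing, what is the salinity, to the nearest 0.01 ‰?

Remaining after removal: 2,730 m³ at 16.5 ‰ (salt = 45,045)
After addition: salt = 45,045 + 7,510×33.7 = 298,132; volume = 10,240 m³
S = 298,132 / 10,240 = 29.1145 ‰

29.11 ‰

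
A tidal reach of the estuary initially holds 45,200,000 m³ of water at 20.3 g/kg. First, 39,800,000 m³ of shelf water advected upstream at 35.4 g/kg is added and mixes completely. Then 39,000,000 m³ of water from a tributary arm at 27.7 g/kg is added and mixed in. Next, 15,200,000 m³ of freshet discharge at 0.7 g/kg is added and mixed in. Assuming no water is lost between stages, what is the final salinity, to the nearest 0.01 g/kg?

Weighted by volume,
Initial salt = 45,200,000×20.3 = 917,560,000
After stage 1: salt = 917,560,000 + 39,800,000×35.4 = 2,326,480,000; volume = 85,000,000 m³; S = 27.37 g/kg
After stage 2: salt = 2,326,480,000 + 39,000,000×27.7 = 3,406,780,000; volume = 124,000,000 m³; S = 27.474 g/kg
After stage 3: salt = 3,406,780,000 + 15,200,000×0.7 = 3,417,420,000; volume = 139,200,000 m³
S = 3,417,420,000 / 139,200,000 = 24.5504 g/kg

24.55 g/kg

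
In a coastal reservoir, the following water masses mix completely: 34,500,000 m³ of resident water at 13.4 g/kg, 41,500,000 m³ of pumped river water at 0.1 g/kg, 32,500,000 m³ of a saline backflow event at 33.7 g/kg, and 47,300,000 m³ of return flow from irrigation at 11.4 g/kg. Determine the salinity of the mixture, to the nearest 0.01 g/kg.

13.48 g/kg

Weighted by volume,
salt = 34,500,000×13.4 + 41,500,000×0.1 + 32,500,000×33.7 + 47,300,000×11.4 = 462,300,000 + 4,150,000 + 1,095,250,000 + 539,220,000 = 2,100,920,000
volume = 34,500,000 + 41,500,000 + 32,500,000 + 47,300,000 = 155,800,000 m³
S = 2,100,920,000 / 155,800,000 = 13.4847 g/kg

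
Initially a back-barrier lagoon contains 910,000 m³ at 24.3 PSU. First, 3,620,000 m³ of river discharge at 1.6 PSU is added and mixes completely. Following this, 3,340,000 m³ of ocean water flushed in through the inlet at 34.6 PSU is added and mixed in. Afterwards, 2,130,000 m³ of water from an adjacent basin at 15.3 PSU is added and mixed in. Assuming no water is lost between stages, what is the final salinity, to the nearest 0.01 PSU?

17.61 PSU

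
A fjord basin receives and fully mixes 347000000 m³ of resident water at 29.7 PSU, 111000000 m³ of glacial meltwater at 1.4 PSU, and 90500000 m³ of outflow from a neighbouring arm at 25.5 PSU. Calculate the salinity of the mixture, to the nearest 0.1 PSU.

23.3 PSU

Conserving salt mass:
salt = 347,000,000×29.7 + 111,000,000×1.4 + 90,500,000×25.5 = 10,305,900,000 + 155,400,000 + 2,307,750,000 = 12,769,050,000
volume = 347,000,000 + 111,000,000 + 90,500,000 = 548,500,000 m³
S = 12,769,050,000 / 548,500,000 = 23.28 PSU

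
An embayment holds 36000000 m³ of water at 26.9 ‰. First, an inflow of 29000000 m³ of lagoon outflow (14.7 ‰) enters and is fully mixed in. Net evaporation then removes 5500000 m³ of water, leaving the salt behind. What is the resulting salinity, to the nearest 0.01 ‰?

23.44 ‰

After mixing: salt = 36,000,000×26.9 + 29,000,000×14.7 = 1,394,700,000; volume = 65,000,000 m³
After evaporation: salt unchanged = 1,394,700,000; volume = 65,000,000 − 5,500,000 = 59,500,000 m³
S = 1,394,700,000 / 59,500,000 = 23.4403 ‰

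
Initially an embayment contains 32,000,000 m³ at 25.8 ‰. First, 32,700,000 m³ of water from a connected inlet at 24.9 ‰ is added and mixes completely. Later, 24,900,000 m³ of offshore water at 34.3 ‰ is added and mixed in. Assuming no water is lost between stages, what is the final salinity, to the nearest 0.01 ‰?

By conservation of dissolved salt,
Initial salt = 32,000,000×25.8 = 825,600,000
After stage 1: salt = 825,600,000 + 32,700,000×24.9 = 1,639,830,000; volume = 64,700,000 m³; S = 25.345 ‰
After stage 2: salt = 1,639,830,000 + 24,900,000×34.3 = 2,493,900,000; volume = 89,600,000 m³
S = 2,493,900,000 / 89,600,000 = 27.8337 ‰

27.83 ‰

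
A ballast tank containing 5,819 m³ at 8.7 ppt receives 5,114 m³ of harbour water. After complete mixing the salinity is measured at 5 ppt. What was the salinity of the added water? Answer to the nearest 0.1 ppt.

Salt balance: 5,819×8.7 + 5,114×S = 10,933×5
50,625.3 + 5,114·S = 54,665
S = (54,665 − 50,625.3) / 5,114 = 0.7899 ppt

0.8 ppt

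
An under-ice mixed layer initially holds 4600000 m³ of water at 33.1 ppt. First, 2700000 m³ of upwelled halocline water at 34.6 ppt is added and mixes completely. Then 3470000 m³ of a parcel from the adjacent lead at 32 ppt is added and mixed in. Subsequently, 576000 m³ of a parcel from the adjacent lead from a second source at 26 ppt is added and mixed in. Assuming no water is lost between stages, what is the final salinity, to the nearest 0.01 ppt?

32.76 ppt

Weighted by volume,
Initial salt = 4,600,000×33.1 = 152,260,000
After stage 1: salt = 152,260,000 + 2,700,000×34.6 = 245,680,000; volume = 7,300,000 m³; S = 33.655 ppt
After stage 2: salt = 245,680,000 + 3,470,000×32 = 356,720,000; volume = 10,770,000 m³; S = 33.122 ppt
After stage 3: salt = 356,720,000 + 576,000×26 = 371,696,000; volume = 11,346,000 m³
S = 371,696,000 / 11,346,000 = 32.7601 ppt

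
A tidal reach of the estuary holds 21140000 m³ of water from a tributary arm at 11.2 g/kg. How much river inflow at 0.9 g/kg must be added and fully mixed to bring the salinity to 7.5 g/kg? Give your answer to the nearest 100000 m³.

11900000 m³

Salt balance: 21,140,000×11.2 + V×0.9 = (21,140,000+V)×7.5
236,768,000 + 0.9V = 158,550,000 + 7.5V
78,218,000 = 6.6V
V = 11,851,212.12 m³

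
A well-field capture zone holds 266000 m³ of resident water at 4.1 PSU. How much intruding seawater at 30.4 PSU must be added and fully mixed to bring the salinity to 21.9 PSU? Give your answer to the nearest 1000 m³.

557000 m³

Salt balance: 266,000×4.1 + V×30.4 = (266,000+V)×21.9
1,090,600 + 30.4V = 5,825,400 + 21.9V
4,734,800 = 8.5V
V = 557,035.29 m³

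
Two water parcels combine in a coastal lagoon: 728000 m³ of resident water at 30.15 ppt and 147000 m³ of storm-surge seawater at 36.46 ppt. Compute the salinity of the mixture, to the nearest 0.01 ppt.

Total salt / total volume:
salt = 728,000×30.15 + 147,000×36.46 = 21,949,200 + 5,359,620 = 27,308,820
volume = 728,000 + 147,000 = 875,000 m³
S = 27,308,820 / 875,000 = 31.2101 ppt

31.21 ppt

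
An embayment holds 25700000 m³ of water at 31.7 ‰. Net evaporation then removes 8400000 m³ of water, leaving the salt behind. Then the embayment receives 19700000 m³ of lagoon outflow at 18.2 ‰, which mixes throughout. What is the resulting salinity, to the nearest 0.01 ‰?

After evaporation: salt = 25,700,000×31.7 = 814,690,000; volume = 25,700,000 − 8,400,000 = 17,300,000 m³
After mixing: salt = 814,690,000 + 19,700,000×18.2 = 1,173,230,000; volume = 17,300,000 + 19,700,000 = 37,000,000 m³
S = 1,173,230,000 / 37,000,000 = 31.7089 ‰

31.71 ‰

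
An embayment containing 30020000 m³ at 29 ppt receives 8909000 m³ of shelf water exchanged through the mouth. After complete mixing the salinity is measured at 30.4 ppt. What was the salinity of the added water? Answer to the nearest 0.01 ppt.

35.12 ppt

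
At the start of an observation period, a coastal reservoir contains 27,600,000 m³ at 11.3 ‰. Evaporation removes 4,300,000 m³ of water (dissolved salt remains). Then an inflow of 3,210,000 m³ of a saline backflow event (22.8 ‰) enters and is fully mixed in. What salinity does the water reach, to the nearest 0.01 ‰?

14.53 ‰

After evaporation: salt = 27,600,000×11.3 = 311,880,000; volume = 27,600,000 − 4,300,000 = 23,300,000 m³
After mixing: salt = 311,880,000 + 3,210,000×22.8 = 385,068,000; volume = 23,300,000 + 3,210,000 = 26,510,000 m³
S = 385,068,000 / 26,510,000 = 14.5254 ‰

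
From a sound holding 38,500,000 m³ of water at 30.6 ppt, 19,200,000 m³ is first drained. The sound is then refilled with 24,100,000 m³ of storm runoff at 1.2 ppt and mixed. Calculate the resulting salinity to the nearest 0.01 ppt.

Remaining after removal: 19,300,000 m³ at 30.6 ppt (salt = 590,580,000)
After addition: salt = 590,580,000 + 24,100,000×1.2 = 619,500,000; volume = 43,400,000 m³
S = 619,500,000 / 43,400,000 = 14.2742 ppt

14.27 ppt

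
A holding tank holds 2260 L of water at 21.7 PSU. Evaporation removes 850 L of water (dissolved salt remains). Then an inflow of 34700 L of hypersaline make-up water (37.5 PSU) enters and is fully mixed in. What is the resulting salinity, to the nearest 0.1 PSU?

After evaporation: salt = 2,260×21.7 = 49,042; volume = 2,260 − 850 = 1,410 L
After mixing: salt = 49,042 + 34,700×37.5 = 1,350,292; volume = 1,410 + 34,700 = 36,110 L
S = 1,350,292 / 36,110 = 37.3939 PSU

37.4 PSU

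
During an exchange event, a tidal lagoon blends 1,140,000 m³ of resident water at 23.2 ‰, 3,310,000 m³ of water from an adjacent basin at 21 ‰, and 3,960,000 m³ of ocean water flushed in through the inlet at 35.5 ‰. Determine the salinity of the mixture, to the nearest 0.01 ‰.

28.13 ‰

Salt balance:
salt = 1,140,000×23.2 + 3,310,000×21 + 3,960,000×35.5 = 26,448,000 + 69,510,000 + 140,580,000 = 236,538,000
volume = 1,140,000 + 3,310,000 + 3,960,000 = 8,410,000 m³
S = 236,538,000 / 8,410,000 = 28.1258 ‰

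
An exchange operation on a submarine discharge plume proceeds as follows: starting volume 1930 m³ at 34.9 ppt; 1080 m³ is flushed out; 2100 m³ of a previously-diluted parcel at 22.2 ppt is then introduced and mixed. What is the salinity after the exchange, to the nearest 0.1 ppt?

25.9 ppt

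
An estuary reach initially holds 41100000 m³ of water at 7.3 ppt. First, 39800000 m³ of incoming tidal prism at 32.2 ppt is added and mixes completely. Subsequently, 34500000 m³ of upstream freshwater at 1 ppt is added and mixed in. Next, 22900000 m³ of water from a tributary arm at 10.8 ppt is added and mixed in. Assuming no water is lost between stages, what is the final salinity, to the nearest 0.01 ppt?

13.47 ppt

Conserving salt mass:
Initial salt = 41,100,000×7.3 = 300,030,000
After stage 1: salt = 300,030,000 + 39,800,000×32.2 = 1,581,590,000; volume = 80,900,000 m³; S = 19.55 ppt
After stage 2: salt = 1,581,590,000 + 34,500,000×1 = 1,616,090,000; volume = 115,400,000 m³; S = 14.004 ppt
After stage 3: salt = 1,616,090,000 + 22,900,000×10.8 = 1,863,410,000; volume = 138,300,000 m³
S = 1,863,410,000 / 138,300,000 = 13.4737 ppt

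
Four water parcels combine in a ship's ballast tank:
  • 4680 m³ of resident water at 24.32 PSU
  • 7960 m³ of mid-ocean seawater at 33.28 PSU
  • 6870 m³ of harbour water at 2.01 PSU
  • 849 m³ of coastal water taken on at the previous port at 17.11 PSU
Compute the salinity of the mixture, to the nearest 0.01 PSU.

19.99 PSU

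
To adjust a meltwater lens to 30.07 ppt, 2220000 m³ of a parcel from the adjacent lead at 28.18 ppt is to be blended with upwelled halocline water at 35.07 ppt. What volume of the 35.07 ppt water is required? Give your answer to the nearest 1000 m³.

Salt balance: 2,220,000×28.18 + V×35.07 = (2,220,000+V)×30.07
62,559,600 + 35.07V = 66,755,400 + 30.07V
4,195,800 = 5V
V = 839,160 m³

839000 m³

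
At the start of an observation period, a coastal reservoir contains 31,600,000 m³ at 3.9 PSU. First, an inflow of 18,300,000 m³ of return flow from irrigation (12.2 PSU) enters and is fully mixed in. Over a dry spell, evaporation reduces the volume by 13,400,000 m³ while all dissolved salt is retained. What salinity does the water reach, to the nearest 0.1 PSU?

After mixing: salt = 31,600,000×3.9 + 18,300,000×12.2 = 346,500,000; volume = 49,900,000 m³
After evaporation: salt unchanged = 346,500,000; volume = 49,900,000 − 13,400,000 = 36,500,000 m³
S = 346,500,000 / 36,500,000 = 9.4932 PSU

9.5 PSU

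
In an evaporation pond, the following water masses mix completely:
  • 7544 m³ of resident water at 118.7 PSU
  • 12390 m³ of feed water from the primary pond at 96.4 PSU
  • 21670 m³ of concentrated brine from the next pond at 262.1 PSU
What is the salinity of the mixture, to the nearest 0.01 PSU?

Salt balance:
salt = 7,544×118.7 + 12,390×96.4 + 21,670×262.1 = 895,472.8 + 1,194,396 + 5,679,707 = 7,769,575.8
volume = 7,544 + 12,390 + 21,670 = 41,604 m³
S = 7,769,575.8 / 41,604 = 186.7507 PSU

186.75 PSU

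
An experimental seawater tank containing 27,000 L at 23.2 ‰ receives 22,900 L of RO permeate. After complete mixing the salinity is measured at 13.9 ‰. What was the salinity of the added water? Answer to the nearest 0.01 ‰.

Salt balance: 27,000×23.2 + 22,900×S = 49,900×13.9
626,400 + 22,900·S = 693,610
S = (693,610 − 626,400) / 22,900 = 2.9349 ‰

2.93 ‰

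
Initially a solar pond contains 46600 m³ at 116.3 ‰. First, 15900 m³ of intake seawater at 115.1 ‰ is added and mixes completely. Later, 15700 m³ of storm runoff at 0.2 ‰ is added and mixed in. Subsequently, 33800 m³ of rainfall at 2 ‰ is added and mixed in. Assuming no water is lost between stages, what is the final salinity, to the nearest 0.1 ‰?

Salt balance:
Initial salt = 46,600×116.3 = 5,419,580
After stage 1: salt = 5,419,580 + 15,900×115.1 = 7,249,670; volume = 62,500 m³; S = 115.995 ‰
After stage 2: salt = 7,249,670 + 15,700×0.2 = 7,252,810; volume = 78,200 m³; S = 92.747 ‰
After stage 3: salt = 7,252,810 + 33,800×2 = 7,320,410; volume = 112,000 m³
S = 7,320,410 / 112,000 = 65.3608 ‰

65.4 ‰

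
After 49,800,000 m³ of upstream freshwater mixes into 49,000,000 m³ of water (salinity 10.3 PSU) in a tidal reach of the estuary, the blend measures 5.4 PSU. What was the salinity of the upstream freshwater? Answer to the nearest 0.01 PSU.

0.58 PSU

Salt balance: 49,000,000×10.3 + 49,800,000×S = 98,800,000×5.4
504,700,000 + 49,800,000·S = 533,520,000
S = (533,520,000 − 504,700,000) / 49,800,000 = 0.5787 PSU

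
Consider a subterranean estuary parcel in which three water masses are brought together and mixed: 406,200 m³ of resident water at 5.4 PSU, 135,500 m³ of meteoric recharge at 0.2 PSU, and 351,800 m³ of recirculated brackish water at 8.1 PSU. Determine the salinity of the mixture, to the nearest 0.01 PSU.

Total salt / total volume:
salt = 406,200×5.4 + 135,500×0.2 + 351,800×8.1 = 2,193,480 + 27,100 + 2,849,580 = 5,070,160
volume = 406,200 + 135,500 + 351,800 = 893,500 m³
S = 5,070,160 / 893,500 = 5.6745 PSU

5.67 PSU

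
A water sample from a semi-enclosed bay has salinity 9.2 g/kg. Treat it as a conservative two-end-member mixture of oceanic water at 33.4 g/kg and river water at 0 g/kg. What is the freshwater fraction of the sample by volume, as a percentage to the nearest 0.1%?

Let f be the freshwater fraction. Salt balance per unit volume:
f×0 + (1−f)×33.4 = 9.2
f = (33.4 − 9.2) / (33.4 − 0) = 24.2/33.4 = 0.7246

72.5%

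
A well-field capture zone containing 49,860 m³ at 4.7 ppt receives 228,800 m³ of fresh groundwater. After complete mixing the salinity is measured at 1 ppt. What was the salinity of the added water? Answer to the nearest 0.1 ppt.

0.2 ppt

Salt balance: 49,860×4.7 + 228,800×S = 278,660×1
234,342 + 228,800·S = 278,660
S = (278,660 − 234,342) / 228,800 = 0.1937 ppt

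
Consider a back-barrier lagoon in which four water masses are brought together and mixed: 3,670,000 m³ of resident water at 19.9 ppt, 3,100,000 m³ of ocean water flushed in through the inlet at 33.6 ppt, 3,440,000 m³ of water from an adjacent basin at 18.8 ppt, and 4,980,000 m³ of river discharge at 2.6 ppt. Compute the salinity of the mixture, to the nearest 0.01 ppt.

16.78 ppt

Weighted by volume,
salt = 3,670,000×19.9 + 3,100,000×33.6 + 3,440,000×18.8 + 4,980,000×2.6 = 73,033,000 + 104,160,000 + 64,672,000 + 12,948,000 = 254,813,000
volume = 3,670,000 + 3,100,000 + 3,440,000 + 4,980,000 = 15,190,000 m³
S = 254,813,000 / 15,190,000 = 16.775 ppt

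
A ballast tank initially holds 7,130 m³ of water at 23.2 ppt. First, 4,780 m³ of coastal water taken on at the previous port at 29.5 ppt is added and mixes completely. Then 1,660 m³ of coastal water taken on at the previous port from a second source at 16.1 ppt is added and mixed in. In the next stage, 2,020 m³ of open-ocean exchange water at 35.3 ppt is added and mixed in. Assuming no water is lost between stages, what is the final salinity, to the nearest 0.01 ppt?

25.94 ppt

Salt balance:
Initial salt = 7,130×23.2 = 165,416
After stage 1: salt = 165,416 + 4,780×29.5 = 306,426; volume = 11,910 m³; S = 25.728 ppt
After stage 2: salt = 306,426 + 1,660×16.1 = 333,152; volume = 13,570 m³; S = 24.551 ppt
After stage 3: salt = 333,152 + 2,020×35.3 = 404,458; volume = 15,590 m³
S = 404,458 / 15,590 = 25.9434 ppt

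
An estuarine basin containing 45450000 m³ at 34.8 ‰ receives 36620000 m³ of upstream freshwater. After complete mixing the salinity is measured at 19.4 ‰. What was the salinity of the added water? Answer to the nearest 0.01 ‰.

0.29 ‰

Salt balance: 45,450,000×34.8 + 36,620,000×S = 82,070,000×19.4
1,581,660,000 + 36,620,000·S = 1,592,158,000
S = (1,592,158,000 − 1,581,660,000) / 36,620,000 = 0.2867 ‰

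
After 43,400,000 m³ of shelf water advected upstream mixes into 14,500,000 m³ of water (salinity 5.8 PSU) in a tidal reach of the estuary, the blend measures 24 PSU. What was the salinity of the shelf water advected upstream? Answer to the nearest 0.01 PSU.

30.08 PSU

Salt balance: 14,500,000×5.8 + 43,400,000×S = 57,900,000×24
84,100,000 + 43,400,000·S = 1,389,600,000
S = (1,389,600,000 − 84,100,000) / 43,400,000 = 30.0806 PSU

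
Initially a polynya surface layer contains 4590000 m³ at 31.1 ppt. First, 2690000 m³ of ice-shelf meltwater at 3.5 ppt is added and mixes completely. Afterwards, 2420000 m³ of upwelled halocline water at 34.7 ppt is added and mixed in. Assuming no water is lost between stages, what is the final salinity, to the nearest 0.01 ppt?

24.34 ppt

Salt balance:
Initial salt = 4,590,000×31.1 = 142,749,000
After stage 1: salt = 142,749,000 + 2,690,000×3.5 = 152,164,000; volume = 7,280,000 m³; S = 20.902 ppt
After stage 2: salt = 152,164,000 + 2,420,000×34.7 = 236,138,000; volume = 9,700,000 m³
S = 236,138,000 / 9,700,000 = 24.3441 ppt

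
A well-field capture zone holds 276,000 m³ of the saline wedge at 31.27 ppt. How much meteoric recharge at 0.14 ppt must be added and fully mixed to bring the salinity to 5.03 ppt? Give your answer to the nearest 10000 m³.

1480000 m³

Salt balance: 276,000×31.27 + V×0.14 = (276,000+V)×5.03
8,630,520 + 0.14V = 1,388,280 + 5.03V
7,242,240 = 4.89V
V = 1,481,030.67 m³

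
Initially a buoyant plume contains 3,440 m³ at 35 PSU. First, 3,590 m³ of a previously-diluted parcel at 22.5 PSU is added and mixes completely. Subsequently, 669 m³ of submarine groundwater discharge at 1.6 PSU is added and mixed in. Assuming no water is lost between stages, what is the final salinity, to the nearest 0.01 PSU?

Weighted by volume,
Initial salt = 3,440×35 = 120,400
After stage 1: salt = 120,400 + 3,590×22.5 = 201,175; volume = 7,030 m³; S = 28.617 PSU
After stage 2: salt = 201,175 + 669×1.6 = 202,245.4; volume = 7,699 m³
S = 202,245.4 / 7,699 = 26.269 PSU

26.27 PSU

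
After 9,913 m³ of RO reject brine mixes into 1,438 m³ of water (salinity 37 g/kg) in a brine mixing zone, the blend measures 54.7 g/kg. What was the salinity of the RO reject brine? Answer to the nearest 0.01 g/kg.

57.27 g/kg

Salt balance: 1,438×37 + 9,913×S = 11,351×54.7
53,206 + 9,913·S = 620,899.7
S = (620,899.7 − 53,206) / 9,913 = 57.2676 g/kg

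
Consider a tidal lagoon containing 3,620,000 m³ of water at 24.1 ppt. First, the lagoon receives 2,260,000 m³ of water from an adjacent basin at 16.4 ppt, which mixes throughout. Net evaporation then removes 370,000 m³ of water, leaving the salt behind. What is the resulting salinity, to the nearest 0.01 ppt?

22.56 ppt

After mixing: salt = 3,620,000×24.1 + 2,260,000×16.4 = 124,306,000; volume = 5,880,000 m³
After evaporation: salt unchanged = 124,306,000; volume = 5,880,000 − 370,000 = 5,510,000 m³
S = 124,306,000 / 5,510,000 = 22.5601 ppt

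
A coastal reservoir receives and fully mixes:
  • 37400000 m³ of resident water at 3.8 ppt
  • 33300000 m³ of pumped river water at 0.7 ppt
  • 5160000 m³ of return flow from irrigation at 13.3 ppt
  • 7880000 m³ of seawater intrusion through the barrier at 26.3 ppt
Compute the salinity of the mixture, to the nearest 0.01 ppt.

5.27 ppt

Mass of salt is conserved:
salt = 37,400,000×3.8 + 33,300,000×0.7 + 5,160,000×13.3 + 7,880,000×26.3 = 142,120,000 + 23,310,000 + 68,628,000 + 207,244,000 = 441,302,000
volume = 37,400,000 + 33,300,000 + 5,160,000 + 7,880,000 = 83,740,000 m³
S = 441,302,000 / 83,740,000 = 5.2699 ppt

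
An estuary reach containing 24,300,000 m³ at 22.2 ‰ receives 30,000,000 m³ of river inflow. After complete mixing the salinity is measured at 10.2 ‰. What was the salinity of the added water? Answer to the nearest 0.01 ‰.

0.48 ‰

Salt balance: 24,300,000×22.2 + 30,000,000×S = 54,300,000×10.2
539,460,000 + 30,000,000·S = 553,860,000
S = (553,860,000 − 539,460,000) / 30,000,000 = 0.48 ‰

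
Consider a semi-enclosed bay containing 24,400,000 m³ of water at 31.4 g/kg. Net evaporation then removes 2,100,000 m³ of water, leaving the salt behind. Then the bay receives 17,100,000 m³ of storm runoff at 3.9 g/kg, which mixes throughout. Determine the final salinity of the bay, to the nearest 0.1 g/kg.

21.1 g/kg

After evaporation: salt = 24,400,000×31.4 = 766,160,000; volume = 24,400,000 − 2,100,000 = 22,300,000 m³
After mixing: salt = 766,160,000 + 17,100,000×3.9 = 832,850,000; volume = 22,300,000 + 17,100,000 = 39,400,000 m³
S = 832,850,000 / 39,400,000 = 21.1383 g/kg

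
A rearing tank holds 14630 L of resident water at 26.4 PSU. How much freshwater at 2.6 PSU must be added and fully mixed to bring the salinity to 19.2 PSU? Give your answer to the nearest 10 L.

6350 L

Salt balance: 14,630×26.4 + V×2.6 = (14,630+V)×19.2
386,232 + 2.6V = 280,896 + 19.2V
105,336 = 16.6V
V = 6,345.54 L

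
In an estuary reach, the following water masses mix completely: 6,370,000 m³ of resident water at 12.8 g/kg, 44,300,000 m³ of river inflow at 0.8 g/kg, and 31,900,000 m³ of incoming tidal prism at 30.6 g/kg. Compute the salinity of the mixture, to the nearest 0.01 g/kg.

Weighted by volume,
salt = 6,370,000×12.8 + 44,300,000×0.8 + 31,900,000×30.6 = 81,536,000 + 35,440,000 + 976,140,000 = 1,093,116,000
volume = 6,370,000 + 44,300,000 + 31,900,000 = 82,570,000 m³
S = 1,093,116,000 / 82,570,000 = 13.2387 g/kg

13.24 g/kg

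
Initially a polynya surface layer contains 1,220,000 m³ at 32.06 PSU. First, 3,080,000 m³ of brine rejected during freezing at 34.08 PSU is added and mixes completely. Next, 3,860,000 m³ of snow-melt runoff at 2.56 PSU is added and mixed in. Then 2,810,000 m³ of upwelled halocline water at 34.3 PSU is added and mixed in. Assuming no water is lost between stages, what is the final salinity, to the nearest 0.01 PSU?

22.82 PSU

Weighted by volume,
Initial salt = 1,220,000×32.06 = 39,113,200
After stage 1: salt = 39,113,200 + 3,080,000×34.08 = 144,079,600; volume = 4,300,000 m³; S = 33.507 PSU
After stage 2: salt = 144,079,600 + 3,860,000×2.56 = 153,961,200; volume = 8,160,000 m³; S = 18.868 PSU
After stage 3: salt = 153,961,200 + 2,810,000×34.3 = 250,344,200; volume = 10,970,000 m³
S = 250,344,200 / 10,970,000 = 22.8208 PSU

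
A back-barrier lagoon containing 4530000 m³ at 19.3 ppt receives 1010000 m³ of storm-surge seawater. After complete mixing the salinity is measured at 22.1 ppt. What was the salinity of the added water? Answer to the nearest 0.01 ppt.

34.66 ppt

Salt balance: 4,530,000×19.3 + 1,010,000×S = 5,540,000×22.1
87,429,000 + 1,010,000·S = 122,434,000
S = (122,434,000 − 87,429,000) / 1,010,000 = 34.6584 ppt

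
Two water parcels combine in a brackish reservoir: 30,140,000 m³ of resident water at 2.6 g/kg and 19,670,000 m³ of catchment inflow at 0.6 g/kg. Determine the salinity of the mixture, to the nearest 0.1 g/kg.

1.8 g/kg

Mass of salt is conserved:
salt = 30,140,000×2.6 + 19,670,000×0.6 = 78,364,000 + 11,802,000 = 90,166,000
volume = 30,140,000 + 19,670,000 = 49,810,000 m³
S = 90,166,000 / 49,810,000 = 1.81 g/kg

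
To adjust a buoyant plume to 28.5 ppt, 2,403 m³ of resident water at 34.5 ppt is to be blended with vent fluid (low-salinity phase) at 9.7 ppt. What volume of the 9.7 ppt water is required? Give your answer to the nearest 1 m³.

767 m³

Salt balance: 2,403×34.5 + V×9.7 = (2,403+V)×28.5
82,903.5 + 9.7V = 68,485.5 + 28.5V
14,418 = 18.8V
V = 766.91 m³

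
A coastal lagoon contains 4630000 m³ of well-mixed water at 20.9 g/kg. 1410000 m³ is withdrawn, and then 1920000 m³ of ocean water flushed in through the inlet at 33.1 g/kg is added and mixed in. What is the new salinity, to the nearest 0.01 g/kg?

25.46 g/kg

Remaining after removal: 3,220,000 m³ at 20.9 g/kg (salt = 67,298,000)
After addition: salt = 67,298,000 + 1,920,000×33.1 = 130,850,000; volume = 5,140,000 m³
S = 130,850,000 / 5,140,000 = 25.4572 g/kg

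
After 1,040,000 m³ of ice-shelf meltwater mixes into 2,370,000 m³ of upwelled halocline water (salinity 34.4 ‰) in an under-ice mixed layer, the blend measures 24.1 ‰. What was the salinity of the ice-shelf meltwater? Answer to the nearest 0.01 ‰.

0.63 ‰

Salt balance: 2,370,000×34.4 + 1,040,000×S = 3,410,000×24.1
81,528,000 + 1,040,000·S = 82,181,000
S = (82,181,000 − 81,528,000) / 1,040,000 = 0.6279 ‰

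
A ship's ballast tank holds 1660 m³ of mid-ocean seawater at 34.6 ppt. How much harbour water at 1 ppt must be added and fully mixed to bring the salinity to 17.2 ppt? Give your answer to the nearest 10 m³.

Salt balance: 1,660×34.6 + V×1 = (1,660+V)×17.2
57,436 + 1V = 28,552 + 17.2V
28,884 = 16.2V
V = 1,782.96 m³

1780 m³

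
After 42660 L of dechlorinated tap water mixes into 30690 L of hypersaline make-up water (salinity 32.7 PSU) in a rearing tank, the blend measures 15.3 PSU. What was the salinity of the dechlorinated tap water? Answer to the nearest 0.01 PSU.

2.78 PSU

Salt balance: 30,690×32.7 + 42,660×S = 73,350×15.3
1,003,563 + 42,660·S = 1,122,255
S = (1,122,255 − 1,003,563) / 42,660 = 2.7823 PSU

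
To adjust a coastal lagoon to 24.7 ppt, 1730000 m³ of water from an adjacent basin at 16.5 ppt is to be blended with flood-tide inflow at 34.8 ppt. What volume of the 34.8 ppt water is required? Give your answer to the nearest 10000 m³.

1400000 m³

Salt balance: 1,730,000×16.5 + V×34.8 = (1,730,000+V)×24.7
28,545,000 + 34.8V = 42,731,000 + 24.7V
14,186,000 = 10.1V
V = 1,404,554.46 m³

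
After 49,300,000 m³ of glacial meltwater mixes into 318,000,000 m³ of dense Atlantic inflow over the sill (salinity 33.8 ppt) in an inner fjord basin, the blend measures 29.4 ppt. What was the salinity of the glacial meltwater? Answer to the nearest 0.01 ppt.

Salt balance: 318,000,000×33.8 + 49,300,000×S = 367,300,000×29.4
10,748,400,000 + 49,300,000·S = 10,798,620,000
S = (10,798,620,000 − 10,748,400,000) / 49,300,000 = 1.0187 ppt

1.02 ppt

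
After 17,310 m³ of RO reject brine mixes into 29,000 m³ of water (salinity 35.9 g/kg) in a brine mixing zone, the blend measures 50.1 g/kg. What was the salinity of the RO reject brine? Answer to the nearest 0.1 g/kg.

73.9 g/kg

Salt balance: 29,000×35.9 + 17,310×S = 46,310×50.1
1,041,100 + 17,310·S = 2,320,131
S = (2,320,131 − 1,041,100) / 17,310 = 73.8897 g/kg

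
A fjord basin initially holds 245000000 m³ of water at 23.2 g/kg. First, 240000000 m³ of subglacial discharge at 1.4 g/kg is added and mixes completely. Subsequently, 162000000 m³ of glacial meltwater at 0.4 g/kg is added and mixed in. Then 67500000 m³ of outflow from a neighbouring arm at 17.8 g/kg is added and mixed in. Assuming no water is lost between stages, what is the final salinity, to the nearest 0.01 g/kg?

Total salt / total volume:
Initial salt = 245,000,000×23.2 = 5,684,000,000
After stage 1: salt = 5,684,000,000 + 240,000,000×1.4 = 6,020,000,000; volume = 485,000,000 m³; S = 12.412 g/kg
After stage 2: salt = 6,020,000,000 + 162,000,000×0.4 = 6,084,800,000; volume = 647,000,000 m³; S = 9.405 g/kg
After stage 3: salt = 6,084,800,000 + 67,500,000×17.8 = 7,286,300,000; volume = 714,500,000 m³
S = 7,286,300,000 / 714,500,000 = 10.1978 g/kg

10.20 g/kg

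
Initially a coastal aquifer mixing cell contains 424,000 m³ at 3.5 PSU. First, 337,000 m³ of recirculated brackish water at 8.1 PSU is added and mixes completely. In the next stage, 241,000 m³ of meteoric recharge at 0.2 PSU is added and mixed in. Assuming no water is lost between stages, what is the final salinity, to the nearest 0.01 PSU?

4.25 PSU

Mass of salt is conserved:
Initial salt = 424,000×3.5 = 1,484,000
After stage 1: salt = 1,484,000 + 337,000×8.1 = 4,213,700; volume = 761,000 m³; S = 5.537 PSU
After stage 2: salt = 4,213,700 + 241,000×0.2 = 4,261,900; volume = 1,002,000 m³
S = 4,261,900 / 1,002,000 = 4.2534 PSU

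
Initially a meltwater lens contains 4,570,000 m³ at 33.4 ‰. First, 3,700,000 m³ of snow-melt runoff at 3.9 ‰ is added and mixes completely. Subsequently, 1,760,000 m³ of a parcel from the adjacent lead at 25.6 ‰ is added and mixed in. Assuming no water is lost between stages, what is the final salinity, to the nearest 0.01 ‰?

21.15 ‰

Total salt / total volume:
Initial salt = 4,570,000×33.4 = 152,638,000
After stage 1: salt = 152,638,000 + 3,700,000×3.9 = 167,068,000; volume = 8,270,000 m³; S = 20.202 ‰
After stage 2: salt = 167,068,000 + 1,760,000×25.6 = 212,124,000; volume = 10,030,000 m³
S = 212,124,000 / 10,030,000 = 21.149 ‰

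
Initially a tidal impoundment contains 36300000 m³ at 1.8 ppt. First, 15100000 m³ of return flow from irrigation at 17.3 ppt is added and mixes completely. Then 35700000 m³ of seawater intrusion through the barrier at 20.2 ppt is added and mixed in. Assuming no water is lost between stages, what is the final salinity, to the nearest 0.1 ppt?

12.0 ppt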